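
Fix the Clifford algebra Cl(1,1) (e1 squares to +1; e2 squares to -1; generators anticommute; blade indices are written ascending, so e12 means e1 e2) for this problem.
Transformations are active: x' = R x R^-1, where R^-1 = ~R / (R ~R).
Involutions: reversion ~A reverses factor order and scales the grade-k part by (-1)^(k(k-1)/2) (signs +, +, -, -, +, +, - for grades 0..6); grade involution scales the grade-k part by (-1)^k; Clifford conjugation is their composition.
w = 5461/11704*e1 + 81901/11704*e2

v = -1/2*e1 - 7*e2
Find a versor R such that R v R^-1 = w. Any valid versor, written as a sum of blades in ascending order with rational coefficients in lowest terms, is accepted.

Sketch: the shared square -195/4 makes R = v + w = -391/11704*e1 - 27/11704*e2 the natural versor; its sandwich fixes that direction, negates (v - w)/2, and sends v to w.
Answer: -391/11704*e1 - 27/11704*e2


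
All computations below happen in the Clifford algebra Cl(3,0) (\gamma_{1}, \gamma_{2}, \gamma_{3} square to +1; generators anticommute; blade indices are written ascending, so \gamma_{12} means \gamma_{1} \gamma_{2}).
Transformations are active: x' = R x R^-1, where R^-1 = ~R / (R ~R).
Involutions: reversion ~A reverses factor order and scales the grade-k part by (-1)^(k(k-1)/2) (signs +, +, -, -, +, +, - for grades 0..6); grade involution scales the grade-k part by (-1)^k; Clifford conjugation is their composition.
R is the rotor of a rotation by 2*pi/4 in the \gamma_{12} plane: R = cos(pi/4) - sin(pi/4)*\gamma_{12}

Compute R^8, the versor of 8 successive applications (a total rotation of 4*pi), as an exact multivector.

Because a rotor carries half the rotation angle, composing 8 copies of this \gamma_{12}-plane rotor multiplies the phase: 8*(pi/4) = 2 \pi, hence R^8 = cos(2 \pi) - sin(2 \pi)*\gamma_{12}.
cos(2 \pi) = 1 and sin(2 \pi) = 0, so R^8 = 1. The total rotation 4*pi is 2 full turns, so every vector returns to itself, yet the rotor is +1, back on the identity sheet (an even number of 2*pi turns).
Answer: 1


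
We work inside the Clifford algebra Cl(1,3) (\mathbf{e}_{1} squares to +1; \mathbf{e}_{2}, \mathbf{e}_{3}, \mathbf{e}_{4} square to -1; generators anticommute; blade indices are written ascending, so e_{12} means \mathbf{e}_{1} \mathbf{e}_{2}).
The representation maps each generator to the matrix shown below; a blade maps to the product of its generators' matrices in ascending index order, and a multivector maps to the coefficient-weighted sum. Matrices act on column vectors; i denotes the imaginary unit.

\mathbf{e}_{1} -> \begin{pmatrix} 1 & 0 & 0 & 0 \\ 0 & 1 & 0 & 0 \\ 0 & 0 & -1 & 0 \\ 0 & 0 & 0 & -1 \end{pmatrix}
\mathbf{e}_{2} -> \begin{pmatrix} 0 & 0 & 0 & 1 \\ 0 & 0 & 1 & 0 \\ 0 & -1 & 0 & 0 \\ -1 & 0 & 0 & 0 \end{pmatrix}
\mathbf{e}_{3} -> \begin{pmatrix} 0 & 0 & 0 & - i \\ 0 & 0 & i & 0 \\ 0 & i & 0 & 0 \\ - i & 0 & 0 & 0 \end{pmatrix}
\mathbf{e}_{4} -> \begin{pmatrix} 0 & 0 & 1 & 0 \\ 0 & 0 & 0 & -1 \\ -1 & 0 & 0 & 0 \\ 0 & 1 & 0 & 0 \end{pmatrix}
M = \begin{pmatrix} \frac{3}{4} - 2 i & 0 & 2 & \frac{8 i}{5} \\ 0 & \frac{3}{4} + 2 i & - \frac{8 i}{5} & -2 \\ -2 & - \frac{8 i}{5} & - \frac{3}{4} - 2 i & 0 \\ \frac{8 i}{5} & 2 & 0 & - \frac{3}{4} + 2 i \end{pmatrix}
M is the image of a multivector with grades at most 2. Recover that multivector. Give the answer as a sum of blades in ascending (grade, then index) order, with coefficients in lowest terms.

Method: the blade images are trace-orthogonal — tr(rho(e_A) rho(e_B)^-1) = 4 if A = B and 0 otherwise — and rho(e_A)^-1 = (e_A)^2 * rho(e_A) with (e_A)^2 = +1 or -1, so the coefficient of e_A in the preimage is (e_A)^2 * tr(M rho(e_A))/4.
Nonzero projections over blades of grade <= 2: e_{1}: (e_{1})^2 = +1, tr(M rho(e_{1})) = 3, coefficient \frac{3}{4}; e_{3}: (e_{3})^2 = -1, tr(M rho(e_{3})) = \frac{32}{5}, coefficient -\frac{8}{5}; e_{4}: (e_{4})^2 = -1, tr(M rho(e_{4})) = -8, coefficient 2; e_{23}: (e_{23})^2 = -1, tr(M rho(e_{23})) = -8, coefficient 2. Every other blade of grade <= 2 projects to 0.
Answer: \frac{3}{4} e_{1} - \frac{8}{5} e_{3} + 2 e_{4} + 2 e_{23}


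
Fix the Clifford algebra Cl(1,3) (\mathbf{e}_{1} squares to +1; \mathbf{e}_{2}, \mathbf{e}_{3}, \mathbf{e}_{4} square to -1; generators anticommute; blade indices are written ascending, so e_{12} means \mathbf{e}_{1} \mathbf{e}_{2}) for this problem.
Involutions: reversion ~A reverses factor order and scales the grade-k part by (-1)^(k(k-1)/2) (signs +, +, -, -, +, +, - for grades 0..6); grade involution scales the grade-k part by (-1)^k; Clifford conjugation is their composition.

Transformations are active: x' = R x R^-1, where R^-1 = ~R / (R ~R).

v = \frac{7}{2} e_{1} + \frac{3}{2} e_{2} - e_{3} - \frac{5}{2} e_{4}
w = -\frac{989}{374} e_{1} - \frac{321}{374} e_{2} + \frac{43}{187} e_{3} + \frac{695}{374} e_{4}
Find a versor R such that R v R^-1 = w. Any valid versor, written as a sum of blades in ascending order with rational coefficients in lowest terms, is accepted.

Construction: equal norms (both \frac{11}{4}) license R = v + w = \frac{160}{187} e_{1} + \frac{120}{187} e_{2} - \frac{144}{187} e_{3} - \frac{120}{187} e_{4} — nothing changes along that direction, while (v - w)/2 changes sign, so v maps onto w.
Answer: \frac{160}{187} e_{1} + \frac{120}{187} e_{2} - \frac{144}{187} e_{3} - \frac{120}{187} e_{4}


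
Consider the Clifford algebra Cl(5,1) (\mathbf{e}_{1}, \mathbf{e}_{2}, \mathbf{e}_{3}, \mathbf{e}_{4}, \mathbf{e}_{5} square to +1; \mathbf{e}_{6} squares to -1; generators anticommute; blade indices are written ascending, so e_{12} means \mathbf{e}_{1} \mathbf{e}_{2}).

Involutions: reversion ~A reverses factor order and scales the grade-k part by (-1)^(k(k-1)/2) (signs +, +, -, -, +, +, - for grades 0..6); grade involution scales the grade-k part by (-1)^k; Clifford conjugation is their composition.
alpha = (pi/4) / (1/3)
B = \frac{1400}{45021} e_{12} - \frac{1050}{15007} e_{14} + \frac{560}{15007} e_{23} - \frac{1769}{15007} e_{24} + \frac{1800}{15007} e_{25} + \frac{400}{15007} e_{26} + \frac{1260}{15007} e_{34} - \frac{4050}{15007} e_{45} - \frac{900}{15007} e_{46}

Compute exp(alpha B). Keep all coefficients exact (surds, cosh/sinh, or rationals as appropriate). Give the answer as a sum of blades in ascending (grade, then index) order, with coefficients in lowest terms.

B^2 term by term: the squares give (\frac{1400}{45021})^2*(e_{12})^2 + (-\frac{1050}{15007})^2*(e_{14})^2 + (\frac{560}{15007})^2*(e_{23})^2 + (-\frac{1769}{15007})^2*(e_{24})^2 + (\frac{1800}{15007})^2*(e_{25})^2 + (\frac{400}{15007})^2*(e_{26})^2 + (\frac{1260}{15007})^2*(e_{34})^2 + (-\frac{4050}{15007})^2*(e_{45})^2 + (-\frac{900}{15007})^2*(e_{46})^2 = \frac{1960000}{2026890441}*(-1) + \frac{1102500}{225210049}*(-1) + \frac{313600}{225210049}*(-1) + \frac{3129361}{225210049}*(-1) + \frac{3240000}{225210049}*(-1) + \frac{160000}{225210049}*(+1) + \frac{1587600}{225210049}*(-1) + \frac{16402500}{225210049}*(-1) + \frac{810000}{225210049}*(+1) = -\frac{1}{9} (each basis 2-blade squares to minus the product of its generators' squares); cross terms between blades sharing an index anticommute and cancel; the commuting (index-disjoint) pairs give grade-4 terms 2*c*c'*(blade product), which cancel blade by blade — e_{1234}: \frac{1176000}{225210049} - \frac{1176000}{225210049} = 0; e_{1245}: -\frac{3780000}{225210049} + \frac{3780000}{225210049} = 0; e_{1246}: -\frac{840000}{225210049} + \frac{840000}{225210049} = 0; e_{2345}: -\frac{4536000}{225210049} + \frac{4536000}{225210049} = 0; e_{2346}: -\frac{1008000}{225210049} + \frac{1008000}{225210049} = 0; e_{2456}: \frac{3240000}{225210049} - \frac{3240000}{225210049} = 0 — confirming B is simple. So B^2 = -\frac{1}{9}.
B^2 = -\frac{1}{9} — the negative square puts this in the circular regime; l = \frac{1}{3}, alpha*l = \frac{\pi}{4}, so exp(alpha B) = cos(\frac{\pi}{4}) + (sin(\frac{\pi}{4})/(\frac{1}{3}))*B = \frac{\sqrt{2}}{2} + (\frac{3 \sqrt{2}}{2})*B.
Answer: \frac{\sqrt{2}}{2} + \frac{700 \sqrt{2}}{15007} e_{12} - \frac{1575 \sqrt{2}}{15007} e_{14} + \frac{840 \sqrt{2}}{15007} e_{23} - \frac{5307 \sqrt{2}}{30014} e_{24} + \frac{2700 \sqrt{2}}{15007} e_{25} + \frac{600 \sqrt{2}}{15007} e_{26} + \frac{1890 \sqrt{2}}{15007} e_{34} - \frac{6075 \sqrt{2}}{15007} e_{45} - \frac{1350 \sqrt{2}}{15007} e_{46}


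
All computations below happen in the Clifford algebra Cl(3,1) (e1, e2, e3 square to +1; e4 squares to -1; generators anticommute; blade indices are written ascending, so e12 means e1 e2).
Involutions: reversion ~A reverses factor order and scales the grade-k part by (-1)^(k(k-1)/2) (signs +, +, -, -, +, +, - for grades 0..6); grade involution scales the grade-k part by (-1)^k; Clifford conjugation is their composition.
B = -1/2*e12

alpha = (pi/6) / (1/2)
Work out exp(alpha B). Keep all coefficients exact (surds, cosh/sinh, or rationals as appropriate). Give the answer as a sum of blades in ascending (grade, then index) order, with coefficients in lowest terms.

B^2 = (-1/2)^2*(e12)^2 = 1/4*(-1) = -1/4 (a basis 2-blade squares to minus the product of its generators' squares).
B^2 = -1/4 — the series telescopes trigonometrically here: l = 1/2, alpha*l = pi/6, so exp(alpha B) = cos(pi/6) + (sin(pi/6)/(1/2))*B = sqrt(3)/2 + (1)*B.
Answer: sqrt(3)/2 - 1/2*e12


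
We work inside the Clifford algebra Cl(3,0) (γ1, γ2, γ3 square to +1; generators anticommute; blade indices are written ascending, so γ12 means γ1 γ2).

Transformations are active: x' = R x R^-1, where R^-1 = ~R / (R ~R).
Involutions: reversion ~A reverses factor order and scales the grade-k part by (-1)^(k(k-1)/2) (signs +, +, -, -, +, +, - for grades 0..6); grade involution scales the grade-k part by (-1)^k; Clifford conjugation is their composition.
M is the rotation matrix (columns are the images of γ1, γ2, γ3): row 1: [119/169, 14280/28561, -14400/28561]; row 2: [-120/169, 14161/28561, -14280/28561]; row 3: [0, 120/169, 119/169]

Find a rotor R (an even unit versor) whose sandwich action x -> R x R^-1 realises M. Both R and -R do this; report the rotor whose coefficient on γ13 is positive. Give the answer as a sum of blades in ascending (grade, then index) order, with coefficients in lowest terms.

Method: write R = a + b12*γ12 + b13*γ13 + b23*γ23 with a^2 + b12^2 + b13^2 + b23^2 = 1 (so R^-1 = ~R). Expanding the columns R e_j ~R gives tr M = 4a^2 - 1 and, from the antisymmetric part, M21 - M12 = -4a*b12, M13 - M31 = 4a*b13, M32 - M23 = -4a*b23.
Here tr M = 54383/28561, so a^2 = (1 + tr M)/4 = 20736/28561 and a = ±144/169. Taking a = 144/169: M21 - M12 = -34560/28561, M13 - M31 = -14400/28561, M32 - M23 = 34560/28561, giving b12 = 60/169, b13 = -25/169, b23 = -60/169, i.e. R = 144/169 + 60/169*γ12 - 25/169*γ13 - 60/169*γ23.
Its γ13 coefficient is negative, so report the other preimage -R.
Answer: -144/169 - 60/169*γ12 + 25/169*γ13 + 60/169*γ23. Key observation: the double cover Spin(3) -> SO(3) sends R and -R to the same matrix (trace 54383/28561 here), so the stated sign of the γ13 coefficient is what selects one sheet.


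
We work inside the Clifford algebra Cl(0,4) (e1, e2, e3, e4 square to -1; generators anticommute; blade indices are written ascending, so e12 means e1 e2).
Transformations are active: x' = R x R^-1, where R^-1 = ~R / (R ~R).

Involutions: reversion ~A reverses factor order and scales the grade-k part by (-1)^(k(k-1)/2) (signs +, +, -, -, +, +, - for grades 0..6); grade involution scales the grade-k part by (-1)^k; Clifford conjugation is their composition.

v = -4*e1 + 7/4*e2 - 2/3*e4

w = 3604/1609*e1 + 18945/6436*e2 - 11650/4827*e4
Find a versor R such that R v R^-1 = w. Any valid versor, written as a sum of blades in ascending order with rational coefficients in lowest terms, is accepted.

Equal squares first: v^2 = w^2 = -2809/144. Then v + w = -2832/1609*e1 + 7552/1609*e2 - 4956/1609*e4 is a versor taking v to w, provided it is invertible.
Answer: -2832/1609*e1 + 7552/1609*e2 - 4956/1609*e4


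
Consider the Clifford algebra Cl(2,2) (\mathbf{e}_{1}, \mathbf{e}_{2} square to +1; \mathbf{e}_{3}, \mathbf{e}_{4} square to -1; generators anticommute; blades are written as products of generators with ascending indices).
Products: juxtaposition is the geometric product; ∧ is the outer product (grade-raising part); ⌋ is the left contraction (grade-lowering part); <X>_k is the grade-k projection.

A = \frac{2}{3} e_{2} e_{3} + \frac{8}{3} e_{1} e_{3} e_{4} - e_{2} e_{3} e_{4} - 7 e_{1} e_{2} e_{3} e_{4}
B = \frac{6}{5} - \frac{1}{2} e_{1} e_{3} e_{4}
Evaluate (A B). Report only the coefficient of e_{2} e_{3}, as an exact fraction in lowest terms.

step 1: \frac{4}{3} + \frac{7}{2} e_{2} + \frac{1}{2} e_{1} e_{2} + \frac{4}{5} e_{2} e_{3} + \frac{1}{3} e_{1} e_{2} e_{4} + \frac{16}{5} e_{1} e_{3} e_{4} - \frac{6}{5} e_{2} e_{3} e_{4} - \frac{42}{5} e_{1} e_{2} e_{3} e_{4}
Answer: \frac{4}{5}


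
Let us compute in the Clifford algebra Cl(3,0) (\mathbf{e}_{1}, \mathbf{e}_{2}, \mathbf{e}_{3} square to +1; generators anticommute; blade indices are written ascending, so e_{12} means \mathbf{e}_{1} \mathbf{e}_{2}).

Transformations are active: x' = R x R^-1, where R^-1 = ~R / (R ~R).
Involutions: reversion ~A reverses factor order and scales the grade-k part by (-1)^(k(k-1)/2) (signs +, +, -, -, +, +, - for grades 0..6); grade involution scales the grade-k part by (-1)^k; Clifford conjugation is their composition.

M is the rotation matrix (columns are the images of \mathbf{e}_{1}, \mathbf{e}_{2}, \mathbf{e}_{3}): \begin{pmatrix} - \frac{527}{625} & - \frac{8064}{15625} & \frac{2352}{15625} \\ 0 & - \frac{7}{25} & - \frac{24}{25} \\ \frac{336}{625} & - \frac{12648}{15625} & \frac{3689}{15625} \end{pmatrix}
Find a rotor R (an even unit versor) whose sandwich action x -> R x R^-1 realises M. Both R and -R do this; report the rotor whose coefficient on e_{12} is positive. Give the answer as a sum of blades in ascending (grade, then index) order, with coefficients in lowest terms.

Method: write R = a + b12*e_{12} + b13*e_{13} + b23*e_{23} with a^2 + b12^2 + b13^2 + b23^2 = 1 (so R^-1 = ~R). Expanding the columns R e_j ~R gives tr M = 4a^2 - 1 and, from the antisymmetric part, M21 - M12 = -4a*b12, M13 - M31 = 4a*b13, M32 - M23 = -4a*b23.
Here tr M = -\frac{13861}{15625}, so a^2 = (1 + tr M)/4 = \frac{441}{15625} and a = ±\frac{21}{125}. Taking a = \frac{21}{125}: M21 - M12 = \frac{8064}{15625}, M13 - M31 = -\frac{6048}{15625}, M32 - M23 = \frac{2352}{15625}, giving b12 = -\frac{96}{125}, b13 = -\frac{72}{125}, b23 = -\frac{28}{125}, i.e. R = \frac{21}{125} - \frac{96}{125} e_{12} - \frac{72}{125} e_{13} - \frac{28}{125} e_{23}.
Its e_{12} coefficient is negative, so report the other preimage -R.
Answer: -\frac{21}{125} + \frac{96}{125} e_{12} + \frac{72}{125} e_{13} + \frac{28}{125} e_{23}. Sheet selection: the two-to-one cover makes ±R indistinguishable at the matrix level (trace -\frac{13861}{15625}), so uniqueness comes from the required sign on e_{12}.


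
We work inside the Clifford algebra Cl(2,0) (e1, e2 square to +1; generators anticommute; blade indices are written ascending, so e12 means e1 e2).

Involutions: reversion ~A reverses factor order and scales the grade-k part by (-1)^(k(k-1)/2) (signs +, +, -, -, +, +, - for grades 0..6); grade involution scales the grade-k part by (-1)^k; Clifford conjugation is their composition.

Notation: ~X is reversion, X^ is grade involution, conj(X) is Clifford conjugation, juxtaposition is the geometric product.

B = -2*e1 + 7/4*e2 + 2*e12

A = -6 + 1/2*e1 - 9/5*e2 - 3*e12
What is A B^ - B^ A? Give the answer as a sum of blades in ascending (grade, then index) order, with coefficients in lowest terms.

first term: 203/20 - 63/20*e1 + 35/2*e2 - 371/40*e12
second term: 203/20 - 417/20*e1 + 7/2*e2 - 589/40*e12
Answer: 177/10*e1 + 14*e2 + 109/20*e12


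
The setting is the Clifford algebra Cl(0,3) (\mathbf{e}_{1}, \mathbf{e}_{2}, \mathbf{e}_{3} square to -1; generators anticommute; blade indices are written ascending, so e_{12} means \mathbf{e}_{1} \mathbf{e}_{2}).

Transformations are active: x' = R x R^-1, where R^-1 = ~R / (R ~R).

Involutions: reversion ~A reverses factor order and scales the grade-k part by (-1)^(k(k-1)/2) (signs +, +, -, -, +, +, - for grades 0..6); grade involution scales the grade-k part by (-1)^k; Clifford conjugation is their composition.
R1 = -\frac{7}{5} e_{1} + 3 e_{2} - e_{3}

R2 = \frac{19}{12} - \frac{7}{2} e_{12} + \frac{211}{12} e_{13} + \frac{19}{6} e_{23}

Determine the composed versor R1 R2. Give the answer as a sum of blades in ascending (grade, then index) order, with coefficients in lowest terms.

Distribute over the terms of R1 (each basis-blade product reordered to ascending indices, repeated generators contracted through their squares):
(-\frac{7}{5} e_{1}) R2 = -\frac{133}{60} e_{1} - \frac{49}{10} e_{2} + \frac{1477}{60} e_{3} - \frac{133}{30} e_{123}
(3 e_{2}) R2 = -\frac{21}{2} e_{1} + \frac{19}{4} e_{2} - \frac{19}{2} e_{3} - \frac{211}{4} e_{123}
(-e_{3}) R2 = -\frac{211}{12} e_{1} - \frac{19}{6} e_{2} - \frac{19}{12} e_{3} + \frac{7}{2} e_{123}
Summing the partial products and collecting blades:
Answer: -\frac{303}{10} e_{1} - \frac{199}{60} e_{2} + \frac{203}{15} e_{3} - \frac{3221}{60} e_{123}


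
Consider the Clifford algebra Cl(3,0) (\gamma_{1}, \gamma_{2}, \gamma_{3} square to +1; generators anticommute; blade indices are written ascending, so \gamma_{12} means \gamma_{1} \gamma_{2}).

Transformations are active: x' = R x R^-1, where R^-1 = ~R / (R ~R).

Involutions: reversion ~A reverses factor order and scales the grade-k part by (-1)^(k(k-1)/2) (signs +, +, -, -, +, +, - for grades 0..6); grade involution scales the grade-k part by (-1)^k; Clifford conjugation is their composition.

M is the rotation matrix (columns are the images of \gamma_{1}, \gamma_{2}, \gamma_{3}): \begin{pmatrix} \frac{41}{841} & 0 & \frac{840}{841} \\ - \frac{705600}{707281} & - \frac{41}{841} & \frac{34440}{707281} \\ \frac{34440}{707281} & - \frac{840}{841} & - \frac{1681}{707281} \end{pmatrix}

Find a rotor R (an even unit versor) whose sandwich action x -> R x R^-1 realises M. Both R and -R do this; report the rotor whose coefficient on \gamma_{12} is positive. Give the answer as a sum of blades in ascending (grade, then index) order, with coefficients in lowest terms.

Method: write R = a + b12*\gamma_{12} + b13*\gamma_{13} + b23*\gamma_{23} with a^2 + b12^2 + b13^2 + b23^2 = 1 (so R^-1 = ~R). Expanding the columns R e_j ~R gives tr M = 4a^2 - 1 and, from the antisymmetric part, M21 - M12 = -4a*b12, M13 - M31 = 4a*b13, M32 - M23 = -4a*b23.
Here tr M = -\frac{1681}{707281}, so a^2 = (1 + tr M)/4 = \frac{176400}{707281} and a = ±\frac{420}{841}. Taking a = \frac{420}{841}: M21 - M12 = -\frac{705600}{707281}, M13 - M31 = \frac{672000}{707281}, M32 - M23 = -\frac{740880}{707281}, giving b12 = \frac{420}{841}, b13 = \frac{400}{841}, b23 = \frac{441}{841}, i.e. R = \frac{420}{841} + \frac{420}{841} \gamma_{12} + \frac{400}{841} \gamma_{13} + \frac{441}{841} \gamma_{23}.
Its \gamma_{12} coefficient is already positive.
Answer: \frac{420}{841} + \frac{420}{841} \gamma_{12} + \frac{400}{841} \gamma_{13} + \frac{441}{841} \gamma_{23}. Sheet selection: the two-to-one cover makes ±R indistinguishable at the matrix level (trace -\frac{1681}{707281}), so uniqueness comes from the required sign on \gamma_{12}.


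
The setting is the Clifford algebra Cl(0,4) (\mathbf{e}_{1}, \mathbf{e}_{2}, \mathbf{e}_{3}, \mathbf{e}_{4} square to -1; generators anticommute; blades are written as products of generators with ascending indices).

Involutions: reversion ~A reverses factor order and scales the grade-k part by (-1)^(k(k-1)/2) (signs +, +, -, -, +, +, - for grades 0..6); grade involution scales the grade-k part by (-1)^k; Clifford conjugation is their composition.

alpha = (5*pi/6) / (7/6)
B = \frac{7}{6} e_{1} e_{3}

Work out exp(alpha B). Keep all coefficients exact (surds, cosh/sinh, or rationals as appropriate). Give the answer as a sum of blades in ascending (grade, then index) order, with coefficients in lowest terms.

B^2 = (\frac{7}{6})^2*(e_{1} e_{3})^2 = \frac{49}{36}*(-1) = -\frac{49}{36} (a basis 2-blade squares to minus the product of its generators' squares).
B^2 = -\frac{49}{36} — the series telescopes trigonometrically here: l = \frac{7}{6}, alpha*l = \frac{5 \pi}{6}, so exp(alpha B) = cos(\frac{5 \pi}{6}) + (sin(\frac{5 \pi}{6})/(\frac{7}{6}))*B = - \frac{\sqrt{3}}{2} + (\frac{3}{7})*B.
Answer: - \frac{\sqrt{3}}{2} + \frac{1}{2} e_{1} e_{3}


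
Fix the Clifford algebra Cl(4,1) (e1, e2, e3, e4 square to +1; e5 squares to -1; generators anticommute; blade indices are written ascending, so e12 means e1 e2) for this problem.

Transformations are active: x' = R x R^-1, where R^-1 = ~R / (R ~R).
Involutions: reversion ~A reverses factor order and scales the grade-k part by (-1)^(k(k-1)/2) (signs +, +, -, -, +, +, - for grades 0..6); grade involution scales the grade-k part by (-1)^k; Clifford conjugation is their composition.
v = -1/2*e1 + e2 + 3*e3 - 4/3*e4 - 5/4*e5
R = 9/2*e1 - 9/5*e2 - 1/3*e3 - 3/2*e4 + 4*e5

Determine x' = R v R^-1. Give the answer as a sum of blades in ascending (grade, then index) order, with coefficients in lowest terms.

~R = 9/2*e1 - 9/5*e2 - 1/3*e3 - 3/2*e4 + 4*e5, and R ~R = 4433/450, so R^-1 = ~R / (4433/450).
R v = 39/20 + 18/5*e12 + 40/3*e13 - 27/4*e14 - 29/8*e15 - 76/15*e23 + 39/10*e24 - 7/4*e25 + 89/18*e34 - 139/12*e35 + 173/24*e45
Answer: 778/341*e1 - 584/341*e2 - 1068/341*e3 + 1513/2046*e4 + 3865/1364*e5


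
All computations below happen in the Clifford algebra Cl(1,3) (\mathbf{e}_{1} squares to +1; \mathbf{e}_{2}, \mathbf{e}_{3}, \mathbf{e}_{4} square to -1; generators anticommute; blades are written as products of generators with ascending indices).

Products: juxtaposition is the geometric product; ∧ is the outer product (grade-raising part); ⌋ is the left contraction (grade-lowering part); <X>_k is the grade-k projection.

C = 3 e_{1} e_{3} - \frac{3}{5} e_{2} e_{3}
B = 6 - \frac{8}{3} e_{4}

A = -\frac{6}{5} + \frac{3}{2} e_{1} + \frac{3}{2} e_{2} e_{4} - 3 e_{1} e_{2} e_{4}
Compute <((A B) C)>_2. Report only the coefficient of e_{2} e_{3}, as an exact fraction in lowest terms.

step 1: -\frac{36}{5} + 9 e_{1} + 4 e_{2} + \frac{16}{5} e_{4} - 8 e_{1} e_{2} - 4 e_{1} e_{4} + 9 e_{2} e_{4} - 18 e_{1} e_{2} e_{4}
step 2: \frac{147}{5} e_{3} - \frac{132}{5} e_{1} e_{3} + \frac{708}{25} e_{2} e_{3} - \frac{33}{5} e_{3} e_{4} - \frac{87}{5} e_{1} e_{2} e_{3} - \frac{6}{5} e_{1} e_{3} e_{4} + \frac{1302}{25} e_{2} e_{3} e_{4} - \frac{123}{5} e_{1} e_{2} e_{3} e_{4}
step 3: -\frac{132}{5} e_{1} e_{3} + \frac{708}{25} e_{2} e_{3} - \frac{33}{5} e_{3} e_{4}
Answer: \frac{708}{25}


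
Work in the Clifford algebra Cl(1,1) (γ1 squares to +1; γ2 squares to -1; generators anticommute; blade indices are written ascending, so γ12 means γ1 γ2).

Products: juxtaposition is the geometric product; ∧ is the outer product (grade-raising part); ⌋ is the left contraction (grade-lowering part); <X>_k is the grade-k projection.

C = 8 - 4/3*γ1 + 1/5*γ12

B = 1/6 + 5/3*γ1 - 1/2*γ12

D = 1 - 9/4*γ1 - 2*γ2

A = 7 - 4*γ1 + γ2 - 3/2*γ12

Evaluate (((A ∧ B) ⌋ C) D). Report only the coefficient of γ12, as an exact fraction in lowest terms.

step 1: 7/6 + 11*γ1 + 1/6*γ2 - 65/12*γ12
step 2: -77/12 - 137/90*γ1 + 11/5*γ2 + 7/30*γ12
step 3: 169/120 + 1927/144*γ1 + 1867/120*γ2 + 1481/180*γ12
Answer: 1481/180


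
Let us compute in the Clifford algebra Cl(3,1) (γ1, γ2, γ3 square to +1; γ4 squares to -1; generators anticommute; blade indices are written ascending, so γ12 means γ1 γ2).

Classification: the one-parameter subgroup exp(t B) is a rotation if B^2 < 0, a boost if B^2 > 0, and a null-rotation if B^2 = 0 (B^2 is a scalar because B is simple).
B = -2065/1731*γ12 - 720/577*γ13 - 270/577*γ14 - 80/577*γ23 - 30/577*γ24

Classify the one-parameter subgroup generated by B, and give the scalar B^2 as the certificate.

B^2 term by term: the squares give (-2065/1731)^2*(γ12)^2 + (-720/577)^2*(γ13)^2 + (-270/577)^2*(γ14)^2 + (-80/577)^2*(γ23)^2 + (-30/577)^2*(γ24)^2 = 4264225/2996361*(-1) + 518400/332929*(-1) + 72900/332929*(+1) + 6400/332929*(-1) + 900/332929*(+1) = -25/9 (each basis 2-blade squares to minus the product of its generators' squares); cross terms between blades sharing an index anticommute and cancel; the commuting (index-disjoint) pairs give grade-4 terms 2*c*c'*(blade product), which cancel blade by blade — γ1234: -43200/332929 + 43200/332929 = 0 — confirming B is simple. So B^2 = -25/9.
Answer: rotation, certificate B^2 = -25/9. The invariant at work: B^2 = -25/9 is unchanged by conjugation, hence its sign classifies the subgroup whatever basis B is written in.


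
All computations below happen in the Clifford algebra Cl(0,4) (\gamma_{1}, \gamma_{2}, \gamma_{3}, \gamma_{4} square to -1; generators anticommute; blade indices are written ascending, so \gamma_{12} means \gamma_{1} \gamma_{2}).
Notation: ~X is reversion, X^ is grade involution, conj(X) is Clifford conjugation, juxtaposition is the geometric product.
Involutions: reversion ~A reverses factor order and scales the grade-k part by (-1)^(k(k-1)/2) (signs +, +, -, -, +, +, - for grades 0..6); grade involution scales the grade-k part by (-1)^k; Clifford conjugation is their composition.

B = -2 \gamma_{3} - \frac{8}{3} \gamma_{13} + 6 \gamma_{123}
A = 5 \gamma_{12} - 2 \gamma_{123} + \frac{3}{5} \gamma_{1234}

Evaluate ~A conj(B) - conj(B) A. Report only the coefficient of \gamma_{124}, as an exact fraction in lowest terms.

first term: 12 + \frac{16}{3} \gamma_{2} + 30 \gamma_{3} - \frac{18}{5} \gamma_{4} - 4 \gamma_{12} - \frac{40}{3} \gamma_{23} + \frac{8}{5} \gamma_{24} - 10 \gamma_{123} + \frac{6}{5} \gamma_{124}
second term: -12 - \frac{16}{3} \gamma_{2} - 30 \gamma_{3} + \frac{18}{5} \gamma_{4} + 4 \gamma_{12} - \frac{40}{3} \gamma_{23} + \frac{8}{5} \gamma_{24} + 10 \gamma_{123} - \frac{6}{5} \gamma_{124}
Answer: \frac{12}{5}


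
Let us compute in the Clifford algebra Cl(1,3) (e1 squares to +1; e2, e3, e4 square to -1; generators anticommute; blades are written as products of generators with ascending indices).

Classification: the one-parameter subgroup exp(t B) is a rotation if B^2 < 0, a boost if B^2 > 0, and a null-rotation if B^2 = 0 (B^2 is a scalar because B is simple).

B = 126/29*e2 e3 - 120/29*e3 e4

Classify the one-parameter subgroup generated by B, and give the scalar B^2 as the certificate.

B^2 term by term: the squares give (126/29)^2*(e2 e3)^2 + (-120/29)^2*(e3 e4)^2 = 15876/841*(-1) + 14400/841*(-1) = -36 (each basis 2-blade squares to minus the product of its generators' squares); cross terms between blades sharing an index anticommute and cancel. So B^2 = -36.
Answer: rotation, certificate B^2 = -36. B^2 = -36 is basis-independent, so its sign is the whole story.


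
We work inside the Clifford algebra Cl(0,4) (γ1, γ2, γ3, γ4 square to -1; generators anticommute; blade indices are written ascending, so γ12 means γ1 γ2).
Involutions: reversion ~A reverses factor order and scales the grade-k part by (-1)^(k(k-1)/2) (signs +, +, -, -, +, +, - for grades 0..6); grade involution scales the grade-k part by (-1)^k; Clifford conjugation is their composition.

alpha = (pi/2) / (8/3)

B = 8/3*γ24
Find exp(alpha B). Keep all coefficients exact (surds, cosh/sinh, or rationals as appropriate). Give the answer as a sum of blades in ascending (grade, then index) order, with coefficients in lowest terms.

B^2 = (8/3)^2*(γ24)^2 = 64/9*(-1) = -64/9 (a basis 2-blade squares to minus the product of its generators' squares).
B^2 = -64/9 — circular case — the even/odd split gives cos and sin: l = 8/3, alpha*l = pi/2, so exp(alpha B) = cos(pi/2) + (sin(pi/2)/(8/3))*B = 0 + (3/8)*B.
Answer: γ24


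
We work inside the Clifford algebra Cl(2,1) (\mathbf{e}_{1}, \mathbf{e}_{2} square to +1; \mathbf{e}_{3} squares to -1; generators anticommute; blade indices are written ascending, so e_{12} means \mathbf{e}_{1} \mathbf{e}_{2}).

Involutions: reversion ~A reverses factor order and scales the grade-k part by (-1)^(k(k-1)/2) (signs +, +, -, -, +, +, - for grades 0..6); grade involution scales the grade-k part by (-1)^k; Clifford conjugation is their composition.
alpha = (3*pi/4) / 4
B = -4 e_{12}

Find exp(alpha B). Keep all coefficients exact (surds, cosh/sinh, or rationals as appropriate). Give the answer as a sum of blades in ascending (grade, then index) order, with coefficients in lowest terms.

B^2 = (-4)^2*(e_{12})^2 = 16*(-1) = -16 (a basis 2-blade squares to minus the product of its generators' squares).
B^2 = -16 — since the square is negative, the closed form is circular: l = 4, alpha*l = \frac{3 \pi}{4}, so exp(alpha B) = cos(\frac{3 \pi}{4}) + (sin(\frac{3 \pi}{4})/4)*B = - \frac{\sqrt{2}}{2} + (\frac{\sqrt{2}}{8})*B.
Answer: - \frac{\sqrt{2}}{2} - \frac{\sqrt{2}}{2} e_{12}


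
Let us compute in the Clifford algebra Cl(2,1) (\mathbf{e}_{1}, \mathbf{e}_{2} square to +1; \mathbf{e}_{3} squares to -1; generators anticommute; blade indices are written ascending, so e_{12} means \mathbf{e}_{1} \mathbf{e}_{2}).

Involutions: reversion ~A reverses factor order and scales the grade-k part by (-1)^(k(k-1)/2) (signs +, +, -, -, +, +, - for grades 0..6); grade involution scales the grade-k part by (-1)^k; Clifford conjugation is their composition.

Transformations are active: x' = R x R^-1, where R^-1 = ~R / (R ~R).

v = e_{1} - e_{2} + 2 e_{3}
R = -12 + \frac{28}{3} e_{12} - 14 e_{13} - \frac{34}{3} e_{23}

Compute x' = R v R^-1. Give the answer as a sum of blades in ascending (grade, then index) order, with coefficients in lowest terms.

~R = -12 - \frac{28}{3} e_{12} + 14 e_{13} + \frac{34}{3} e_{23}, and R ~R = -\frac{280}{3}, so R^-1 = ~R / (-\frac{280}{3}).
R v = \frac{20}{3} e_{1} + \frac{76}{3} e_{2} - \frac{64}{3} e_{3} - \frac{20}{3} e_{123}
Answer: \frac{7}{3} e_{1} + \frac{193}{35} e_{2} - \frac{646}{105} e_{3}


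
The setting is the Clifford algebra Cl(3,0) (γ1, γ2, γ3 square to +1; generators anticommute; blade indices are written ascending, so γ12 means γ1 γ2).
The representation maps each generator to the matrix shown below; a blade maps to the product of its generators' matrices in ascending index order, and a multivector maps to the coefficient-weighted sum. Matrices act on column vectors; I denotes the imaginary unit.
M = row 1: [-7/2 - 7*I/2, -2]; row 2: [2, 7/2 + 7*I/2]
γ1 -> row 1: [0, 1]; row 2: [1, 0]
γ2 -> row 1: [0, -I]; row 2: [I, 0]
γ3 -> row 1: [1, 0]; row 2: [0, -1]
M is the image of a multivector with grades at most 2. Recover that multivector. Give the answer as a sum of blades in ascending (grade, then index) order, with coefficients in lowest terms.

Method: 1, rho(γ1), rho(γ2), rho(γ3) form a trace-orthogonal basis of the 2x2 complex matrices (tr(X Y) = 2 if X = Y, else 0), so M = m0*1 + m1*rho(γ1) + m2*rho(γ2) + m3*rho(γ3) with m0 = tr(M)/2 = 0, m1 = tr(M rho(γ1))/2 = 0, m2 = tr(M rho(γ2))/2 = -2*I, m3 = tr(M rho(γ3))/2 = -7/2 - 7*I/2.
Multiplying table entries, the bivector images are rho(γ12) = I*rho(γ3), rho(γ13) = -I*rho(γ2), rho(γ23) = I*rho(γ1); with real blade coefficients the real parts of m0..m3 are the coefficients of 1, γ1, γ2, γ3 and the imaginary parts give the bivectors (γ23: Im m1, γ13: -Im m2, γ12: Im m3).
Answer: -7/2*γ3 - 7/2*γ12 + 2*γ13


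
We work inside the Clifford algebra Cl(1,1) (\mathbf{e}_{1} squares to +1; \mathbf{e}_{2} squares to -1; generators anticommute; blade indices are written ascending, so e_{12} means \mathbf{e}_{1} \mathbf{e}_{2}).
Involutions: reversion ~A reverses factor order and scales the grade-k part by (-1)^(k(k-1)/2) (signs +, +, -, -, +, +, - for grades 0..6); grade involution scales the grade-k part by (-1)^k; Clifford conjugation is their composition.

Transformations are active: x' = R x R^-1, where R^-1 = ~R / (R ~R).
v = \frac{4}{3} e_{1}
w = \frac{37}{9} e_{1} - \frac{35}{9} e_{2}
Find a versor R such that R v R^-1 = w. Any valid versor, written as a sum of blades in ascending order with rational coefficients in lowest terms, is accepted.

Why this works: both vectors square to \frac{16}{9}, so q(v) = q(w) and R = v + w = \frac{49}{9} e_{1} - \frac{35}{9} e_{2} carries v to w — its own direction survives, the complement (v - w)/2 flips.
Answer: \frac{49}{9} e_{1} - \frac{35}{9} e_{2}


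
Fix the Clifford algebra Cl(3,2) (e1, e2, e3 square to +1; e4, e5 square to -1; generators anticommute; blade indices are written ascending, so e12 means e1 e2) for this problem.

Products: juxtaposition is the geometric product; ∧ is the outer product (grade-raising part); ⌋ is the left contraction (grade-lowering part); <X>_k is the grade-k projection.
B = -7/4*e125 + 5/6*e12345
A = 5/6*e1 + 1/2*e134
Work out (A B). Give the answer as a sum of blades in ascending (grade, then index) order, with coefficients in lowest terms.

step 1: -25/24*e25 - 13/72*e2345
Answer: -25/24*e25 - 13/72*e2345


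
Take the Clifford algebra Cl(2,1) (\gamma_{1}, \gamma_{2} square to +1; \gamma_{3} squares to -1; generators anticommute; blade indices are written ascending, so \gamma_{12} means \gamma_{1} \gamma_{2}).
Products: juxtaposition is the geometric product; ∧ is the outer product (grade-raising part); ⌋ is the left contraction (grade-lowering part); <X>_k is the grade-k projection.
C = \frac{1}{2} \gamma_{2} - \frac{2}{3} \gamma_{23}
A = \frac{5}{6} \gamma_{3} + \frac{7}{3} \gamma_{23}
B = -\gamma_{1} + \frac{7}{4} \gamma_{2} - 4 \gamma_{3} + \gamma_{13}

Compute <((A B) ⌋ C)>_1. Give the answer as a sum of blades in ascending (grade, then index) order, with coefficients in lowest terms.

step 1: \frac{10}{3} + \frac{5}{6} \gamma_{1} + \frac{28}{3} \gamma_{2} - \frac{49}{12} \gamma_{3} - \frac{7}{3} \gamma_{12} + \frac{5}{6} \gamma_{13} - \frac{35}{24} \gamma_{23} - \frac{7}{3} \gamma_{123}
step 2: \frac{203}{36} + \frac{79}{18} \gamma_{2} - \frac{56}{9} \gamma_{3} - \frac{20}{9} \gamma_{23}
step 3: \frac{79}{18} \gamma_{2} - \frac{56}{9} \gamma_{3}
Answer: \frac{79}{18} \gamma_{2} - \frac{56}{9} \gamma_{3}


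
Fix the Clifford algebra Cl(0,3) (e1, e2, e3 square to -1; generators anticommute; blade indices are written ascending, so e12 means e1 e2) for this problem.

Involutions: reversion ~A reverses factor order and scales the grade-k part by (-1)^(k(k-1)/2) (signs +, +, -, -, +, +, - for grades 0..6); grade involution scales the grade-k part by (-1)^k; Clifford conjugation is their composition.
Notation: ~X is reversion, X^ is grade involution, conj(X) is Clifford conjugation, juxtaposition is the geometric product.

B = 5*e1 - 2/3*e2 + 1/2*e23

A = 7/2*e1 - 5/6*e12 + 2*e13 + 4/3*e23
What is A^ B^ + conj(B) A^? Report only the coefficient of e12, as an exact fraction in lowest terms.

first term: -109/6 + 5/9*e1 + 25/6*e2 - 82/9*e3 - 4/3*e12 + 5/12*e13 - 39/4*e123
second term: -101/6 - 5/9*e1 - 25/6*e2 + 82/9*e3 + 10/3*e12 + 5/12*e13 - 25/4*e123
Answer: 2


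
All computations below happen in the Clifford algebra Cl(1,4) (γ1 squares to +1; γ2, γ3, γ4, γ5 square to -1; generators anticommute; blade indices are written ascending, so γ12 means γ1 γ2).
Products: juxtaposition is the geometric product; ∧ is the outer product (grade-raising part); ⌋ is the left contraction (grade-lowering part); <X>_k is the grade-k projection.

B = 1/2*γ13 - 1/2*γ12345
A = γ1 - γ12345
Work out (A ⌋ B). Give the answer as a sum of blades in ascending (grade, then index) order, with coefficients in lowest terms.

step 1: 1/2 + 1/2*γ3 - 1/2*γ2345
Answer: 1/2 + 1/2*γ3 - 1/2*γ2345


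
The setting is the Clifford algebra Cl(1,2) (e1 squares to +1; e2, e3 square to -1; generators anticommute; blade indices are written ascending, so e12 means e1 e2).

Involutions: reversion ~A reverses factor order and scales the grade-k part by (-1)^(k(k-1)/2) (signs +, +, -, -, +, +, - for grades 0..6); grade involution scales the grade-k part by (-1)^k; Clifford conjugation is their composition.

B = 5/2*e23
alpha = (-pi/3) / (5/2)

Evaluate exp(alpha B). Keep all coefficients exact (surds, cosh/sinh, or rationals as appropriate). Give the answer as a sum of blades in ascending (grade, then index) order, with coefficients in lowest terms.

B^2 = (5/2)^2*(e23)^2 = 25/4*(-1) = -25/4 (a basis 2-blade squares to minus the product of its generators' squares).
B^2 = -25/4 — the negative square puts this in the circular regime; l = 5/2, alpha*l = -pi/3, so exp(alpha B) = cos(-pi/3) + (sin(-pi/3)/(5/2))*B = 1/2 + (-sqrt(3)/5)*B.
Answer: 1/2 - sqrt(3)/2*e23


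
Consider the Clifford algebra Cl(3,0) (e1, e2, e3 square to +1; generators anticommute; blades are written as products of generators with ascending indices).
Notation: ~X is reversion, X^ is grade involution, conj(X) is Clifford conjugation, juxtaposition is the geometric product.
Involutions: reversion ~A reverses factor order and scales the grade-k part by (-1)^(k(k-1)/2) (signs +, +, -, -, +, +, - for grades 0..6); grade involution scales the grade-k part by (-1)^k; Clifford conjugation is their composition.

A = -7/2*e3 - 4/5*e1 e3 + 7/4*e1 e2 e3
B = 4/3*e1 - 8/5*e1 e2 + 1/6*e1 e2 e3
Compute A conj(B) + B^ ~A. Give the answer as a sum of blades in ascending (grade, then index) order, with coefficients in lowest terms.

first term: -7/24 - 2/15*e2 - 58/15*e3 - 7/12*e1 e2 - 14/3*e1 e3 - 271/75*e2 e3 - 28/5*e1 e2 e3
second term: -7/24 - 2/15*e2 - 58/15*e3 + 7/12*e1 e2 + 14/3*e1 e3 + 271/75*e2 e3 + 28/5*e1 e2 e3
Answer: -7/12 - 4/15*e2 - 116/15*e3


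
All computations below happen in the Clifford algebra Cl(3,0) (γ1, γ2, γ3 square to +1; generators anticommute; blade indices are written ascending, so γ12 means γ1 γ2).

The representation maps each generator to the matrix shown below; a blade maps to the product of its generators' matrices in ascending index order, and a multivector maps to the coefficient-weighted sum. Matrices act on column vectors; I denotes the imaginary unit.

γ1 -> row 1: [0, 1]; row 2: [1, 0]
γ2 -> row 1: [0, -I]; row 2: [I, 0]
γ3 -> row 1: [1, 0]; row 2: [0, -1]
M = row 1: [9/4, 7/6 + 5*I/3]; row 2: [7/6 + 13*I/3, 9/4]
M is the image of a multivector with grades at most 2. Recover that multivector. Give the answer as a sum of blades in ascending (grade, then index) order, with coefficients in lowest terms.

Method: 1, rho(γ1), rho(γ2), rho(γ3) form a trace-orthogonal basis of the 2x2 complex matrices (tr(X Y) = 2 if X = Y, else 0), so M = m0*1 + m1*rho(γ1) + m2*rho(γ2) + m3*rho(γ3) with m0 = tr(M)/2 = 9/4, m1 = tr(M rho(γ1))/2 = 7/6 + 3*I, m2 = tr(M rho(γ2))/2 = 4/3, m3 = tr(M rho(γ3))/2 = 0.
Multiplying table entries, the bivector images are rho(γ12) = I*rho(γ3), rho(γ13) = -I*rho(γ2), rho(γ23) = I*rho(γ1); with real blade coefficients the real parts of m0..m3 are the coefficients of 1, γ1, γ2, γ3 and the imaginary parts give the bivectors (γ23: Im m1, γ13: -Im m2, γ12: Im m3).
Answer: 9/4 + 7/6*γ1 + 4/3*γ2 + 3*γ23


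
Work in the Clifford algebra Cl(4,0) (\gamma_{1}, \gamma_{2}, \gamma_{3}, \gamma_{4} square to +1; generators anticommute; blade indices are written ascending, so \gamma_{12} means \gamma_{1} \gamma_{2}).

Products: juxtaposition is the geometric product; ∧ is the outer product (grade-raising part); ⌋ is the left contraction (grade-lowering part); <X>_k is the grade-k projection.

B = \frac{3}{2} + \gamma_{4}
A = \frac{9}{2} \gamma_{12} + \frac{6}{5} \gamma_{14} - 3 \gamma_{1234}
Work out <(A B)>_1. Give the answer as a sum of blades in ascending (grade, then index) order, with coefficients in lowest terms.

step 1: \frac{6}{5} \gamma_{1} + \frac{27}{4} \gamma_{12} + \frac{9}{5} \gamma_{14} - 3 \gamma_{123} + \frac{9}{2} \gamma_{124} - \frac{9}{2} \gamma_{1234}
step 2: \frac{6}{5} \gamma_{1}
Answer: \frac{6}{5} \gamma_{1}


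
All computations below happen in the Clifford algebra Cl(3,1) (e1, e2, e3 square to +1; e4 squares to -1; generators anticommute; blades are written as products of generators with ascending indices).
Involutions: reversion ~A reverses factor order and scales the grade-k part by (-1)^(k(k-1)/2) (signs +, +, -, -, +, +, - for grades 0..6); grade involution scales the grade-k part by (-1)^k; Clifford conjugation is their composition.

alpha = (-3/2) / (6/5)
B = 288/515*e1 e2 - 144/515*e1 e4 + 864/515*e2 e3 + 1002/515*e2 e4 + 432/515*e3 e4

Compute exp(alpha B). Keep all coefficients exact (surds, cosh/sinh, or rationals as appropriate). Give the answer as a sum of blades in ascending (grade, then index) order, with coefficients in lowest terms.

B^2 term by term: the squares give (288/515)^2*(e1 e2)^2 + (-144/515)^2*(e1 e4)^2 + (864/515)^2*(e2 e3)^2 + (1002/515)^2*(e2 e4)^2 + (432/515)^2*(e3 e4)^2 = 82944/265225*(-1) + 20736/265225*(+1) + 746496/265225*(-1) + 1004004/265225*(+1) + 186624/265225*(+1) = 36/25 (each basis 2-blade squares to minus the product of its generators' squares); cross terms between blades sharing an index anticommute and cancel; the commuting (index-disjoint) pairs give grade-4 terms 2*c*c'*(blade product), which cancel blade by blade — e1 e2 e3 e4: 248832/265225 - 248832/265225 = 0 — confirming B is simple. So B^2 = 36/25.
B^2 = 36/25 — the positive square puts this in the hyperbolic regime; l = 6/5, alpha*l = -3/2, so exp(alpha B) = cosh(-3/2) + (sinh(-3/2)/(6/5))*B = cosh(3/2) + (-5*sinh(3/2)/6)*B.
Answer: cosh(3/2) - 48*sinh(3/2)/103*e1 e2 + 24*sinh(3/2)/103*e1 e4 - 144*sinh(3/2)/103*e2 e3 - 167*sinh(3/2)/103*e2 e4 - 72*sinh(3/2)/103*e3 e4
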